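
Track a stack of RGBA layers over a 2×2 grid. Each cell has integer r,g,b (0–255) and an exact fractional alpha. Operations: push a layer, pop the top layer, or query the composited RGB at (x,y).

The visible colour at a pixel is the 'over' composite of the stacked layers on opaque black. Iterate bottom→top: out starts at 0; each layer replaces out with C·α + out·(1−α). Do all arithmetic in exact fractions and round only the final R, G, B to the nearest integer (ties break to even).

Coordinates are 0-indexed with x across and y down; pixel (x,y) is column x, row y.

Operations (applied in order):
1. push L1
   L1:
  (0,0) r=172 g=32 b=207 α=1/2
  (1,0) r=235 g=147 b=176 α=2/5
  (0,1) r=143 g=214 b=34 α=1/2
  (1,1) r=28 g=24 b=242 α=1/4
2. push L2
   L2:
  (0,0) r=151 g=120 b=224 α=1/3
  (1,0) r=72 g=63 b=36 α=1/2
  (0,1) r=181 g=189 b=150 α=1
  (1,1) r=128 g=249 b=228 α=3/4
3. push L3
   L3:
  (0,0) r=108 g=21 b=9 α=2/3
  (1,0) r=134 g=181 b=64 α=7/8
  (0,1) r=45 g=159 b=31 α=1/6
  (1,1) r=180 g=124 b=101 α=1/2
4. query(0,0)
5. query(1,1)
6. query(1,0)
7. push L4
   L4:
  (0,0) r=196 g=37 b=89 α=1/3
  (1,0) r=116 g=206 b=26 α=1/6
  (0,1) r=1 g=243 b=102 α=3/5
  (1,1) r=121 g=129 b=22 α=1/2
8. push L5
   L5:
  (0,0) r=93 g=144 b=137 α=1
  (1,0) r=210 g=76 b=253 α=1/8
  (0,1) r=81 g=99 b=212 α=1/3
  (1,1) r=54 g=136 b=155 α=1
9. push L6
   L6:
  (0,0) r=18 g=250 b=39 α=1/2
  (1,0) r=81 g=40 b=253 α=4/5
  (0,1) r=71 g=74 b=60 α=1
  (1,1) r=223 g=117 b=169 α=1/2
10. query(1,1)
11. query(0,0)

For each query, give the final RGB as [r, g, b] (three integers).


query (0,0) [L1,L2,L3] — begin 0,0,0
after L1 α=1/2: [86, 16, 207/2]
after L2 α=1/3: [323/3, 152/3, 431/3]
after L3 α=2/3: [971/9, 278/9, 485/9]
rounded: [108, 31, 54]

query (1,1) [L1,L2,L3] — begin 0,0,0
L1 α=1/4: [7, 6, 121/2]
L2 α=3/4: [391/4, 753/4, 1489/8]
L3 α=1/2: [1111/8, 1249/8, 2297/16]
rounded: [139, 156, 144]

(1,0) stack=L1,L2,L3; from [0,0,0]:
after L1 α=2/5: [94, 294/5, 352/5]
after L2 α=1/2: [83, 609/10, 266/5]
after L3 α=7/8: [1021/8, 13279/80, 1253/20]
rounded: [128, 166, 63]

query (1,1) [L1,L2,L3,L4,L5,L6] — begin 0,0,0
+L1 (α=1/4) → [7, 6, 121/2]
+L2 (α=3/4) → [391/4, 753/4, 1489/8]
+L3 (α=1/2) → [1111/8, 1249/8, 2297/16]
+L4 (α=1/2) → [2079/16, 2281/16, 2649/32]
+L5 (α=1) → [54, 136, 155]
+L6 (α=1/2) → [277/2, 253/2, 162]
= [138, 126, 162]

(0,0) stack=L1,L2,L3,L4,L5,L6; from [0,0,0]:
+L1 (α=1/2) → [86, 16, 207/2]
+L2 (α=1/3) → [323/3, 152/3, 431/3]
+L3 (α=2/3) → [971/9, 278/9, 485/9]
+L4 (α=1/3) → [3706/27, 889/27, 1771/27]
+L5 (α=1) → [93, 144, 137]
+L6 (α=1/2) → [111/2, 197, 88]
= [56, 197, 88]


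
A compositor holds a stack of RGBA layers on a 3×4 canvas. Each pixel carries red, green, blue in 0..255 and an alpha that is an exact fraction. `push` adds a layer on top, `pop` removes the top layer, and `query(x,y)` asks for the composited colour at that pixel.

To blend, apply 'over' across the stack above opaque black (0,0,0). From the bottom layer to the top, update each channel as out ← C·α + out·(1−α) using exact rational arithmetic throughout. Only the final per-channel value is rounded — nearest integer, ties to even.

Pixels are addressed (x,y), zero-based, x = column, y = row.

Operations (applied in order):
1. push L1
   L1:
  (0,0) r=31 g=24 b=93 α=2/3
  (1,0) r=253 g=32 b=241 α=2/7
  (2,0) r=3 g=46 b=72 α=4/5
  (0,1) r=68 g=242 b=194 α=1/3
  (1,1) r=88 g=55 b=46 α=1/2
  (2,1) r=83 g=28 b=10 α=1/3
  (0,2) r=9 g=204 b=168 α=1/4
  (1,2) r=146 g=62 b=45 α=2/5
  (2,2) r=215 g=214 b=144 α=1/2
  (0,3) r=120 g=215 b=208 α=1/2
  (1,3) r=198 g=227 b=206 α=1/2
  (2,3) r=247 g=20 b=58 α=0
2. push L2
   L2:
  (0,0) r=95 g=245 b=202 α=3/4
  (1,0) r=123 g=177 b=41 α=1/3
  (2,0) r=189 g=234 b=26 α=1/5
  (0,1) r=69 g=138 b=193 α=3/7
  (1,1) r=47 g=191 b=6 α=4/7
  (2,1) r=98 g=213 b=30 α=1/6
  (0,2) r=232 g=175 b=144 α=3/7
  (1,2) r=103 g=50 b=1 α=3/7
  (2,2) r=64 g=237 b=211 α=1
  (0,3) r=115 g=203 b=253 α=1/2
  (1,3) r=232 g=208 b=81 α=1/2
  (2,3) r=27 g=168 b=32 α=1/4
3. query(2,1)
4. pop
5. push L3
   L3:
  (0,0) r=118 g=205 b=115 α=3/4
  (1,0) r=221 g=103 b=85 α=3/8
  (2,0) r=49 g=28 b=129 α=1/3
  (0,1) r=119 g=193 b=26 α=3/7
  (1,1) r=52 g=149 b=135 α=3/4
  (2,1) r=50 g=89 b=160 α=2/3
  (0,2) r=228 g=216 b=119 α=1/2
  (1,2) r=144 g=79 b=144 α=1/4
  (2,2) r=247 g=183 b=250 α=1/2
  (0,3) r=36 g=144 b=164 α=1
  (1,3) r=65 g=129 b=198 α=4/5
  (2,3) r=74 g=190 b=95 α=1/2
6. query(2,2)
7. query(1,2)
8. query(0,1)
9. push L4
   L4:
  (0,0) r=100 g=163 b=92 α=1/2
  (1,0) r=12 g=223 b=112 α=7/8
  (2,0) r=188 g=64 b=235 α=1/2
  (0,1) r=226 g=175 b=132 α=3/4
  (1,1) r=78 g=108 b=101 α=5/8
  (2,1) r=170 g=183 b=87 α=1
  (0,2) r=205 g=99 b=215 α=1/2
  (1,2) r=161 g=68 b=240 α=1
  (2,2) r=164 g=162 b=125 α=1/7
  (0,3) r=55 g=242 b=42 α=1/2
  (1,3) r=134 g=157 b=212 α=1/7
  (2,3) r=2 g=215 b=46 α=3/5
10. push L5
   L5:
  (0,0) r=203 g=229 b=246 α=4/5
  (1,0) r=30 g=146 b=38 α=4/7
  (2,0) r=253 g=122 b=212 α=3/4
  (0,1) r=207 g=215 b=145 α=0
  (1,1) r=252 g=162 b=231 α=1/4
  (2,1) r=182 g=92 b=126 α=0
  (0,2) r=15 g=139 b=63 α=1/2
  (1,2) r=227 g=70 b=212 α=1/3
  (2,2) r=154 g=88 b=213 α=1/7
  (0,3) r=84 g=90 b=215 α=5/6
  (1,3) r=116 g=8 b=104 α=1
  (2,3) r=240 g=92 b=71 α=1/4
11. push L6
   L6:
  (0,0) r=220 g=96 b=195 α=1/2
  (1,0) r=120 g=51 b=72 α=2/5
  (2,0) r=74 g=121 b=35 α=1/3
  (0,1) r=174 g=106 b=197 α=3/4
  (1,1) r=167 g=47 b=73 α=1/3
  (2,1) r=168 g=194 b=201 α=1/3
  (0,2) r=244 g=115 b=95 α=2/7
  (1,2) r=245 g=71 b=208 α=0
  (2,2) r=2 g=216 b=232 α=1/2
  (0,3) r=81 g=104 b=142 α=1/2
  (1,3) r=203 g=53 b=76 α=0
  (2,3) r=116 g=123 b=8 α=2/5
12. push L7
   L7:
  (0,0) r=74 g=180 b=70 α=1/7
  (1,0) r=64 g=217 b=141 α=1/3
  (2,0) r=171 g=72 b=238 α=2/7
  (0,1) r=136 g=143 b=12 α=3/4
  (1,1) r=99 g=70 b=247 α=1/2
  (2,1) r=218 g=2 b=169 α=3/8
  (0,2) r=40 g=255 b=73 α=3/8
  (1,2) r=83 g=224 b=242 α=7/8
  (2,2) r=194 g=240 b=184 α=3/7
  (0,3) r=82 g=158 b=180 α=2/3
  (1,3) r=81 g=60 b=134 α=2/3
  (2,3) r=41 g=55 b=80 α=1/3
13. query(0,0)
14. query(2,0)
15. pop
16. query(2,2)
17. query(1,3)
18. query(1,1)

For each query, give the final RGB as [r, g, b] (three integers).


at x=2,y=1 over L1,L2:
L1 α=1/3: [83/3, 28/3, 10/3]
L2 α=1/6: [709/18, 779/18, 70/9]
rounded: [39, 43, 8]

(2,2) stack=L1,L3; from [0,0,0]:
after L1 α=1/2: [215/2, 107, 72]
after L3 α=1/2: [709/4, 145, 161]
rounded: [177, 145, 161]

(1,2) stack=L1,L3; from [0,0,0]:
+L1 (α=2/5) → [292/5, 124/5, 18]
+L3 (α=1/4) → [399/5, 767/20, 99/2]
→ [80, 38, 50]

(0,1) stack=L1,L3; from [0,0,0]:
+L1 (α=1/3) → [68/3, 242/3, 194/3]
+L3 (α=3/7) → [1343/21, 2705/21, 1010/21]
= [64, 129, 48]

at x=0,y=0 over L1,L3,L4,L5,L6,L7:
L1 α=2/3: [62/3, 16, 62]
L3 α=3/4: [281/3, 631/4, 407/4]
L4 α=1/2: [581/6, 1283/8, 775/8]
L5 α=4/5: [5453/30, 8611/40, 8647/40]
L6 α=1/2: [12053/60, 12451/80, 16447/80]
L7 α=1/7: [12793/70, 44553/280, 52141/280]
→ [183, 159, 186]

query (2,0) [L1,L3,L4,L5,L6,L7] — begin 0,0,0
after L1 α=4/5: [12/5, 184/5, 288/5]
after L3 α=1/3: [269/15, 508/15, 407/5]
after L4 α=1/2: [3089/30, 734/15, 791/5]
after L5 α=3/4: [25859/120, 1556/15, 3971/20]
after L6 α=1/3: [30299/180, 4927/45, 4321/30]
after L7 α=2/7: [42611/252, 889/9, 7177/42]
rounded: [169, 99, 171]

query (2,2) [L1,L3,L4,L5,L6] — begin 0,0,0
L1 α=1/2: [215/2, 107, 72]
L3 α=1/2: [709/4, 145, 161]
L4 α=1/7: [2455/14, 1032/7, 1091/7]
L5 α=1/7: [8443/49, 6808/49, 8037/49]
L6 α=1/2: [8541/98, 8696/49, 19405/98]
rounded: [87, 177, 198]

at x=1,y=3 over L1,L3,L4,L5,L6:
L1 α=1/2: [99, 227/2, 103]
L3 α=4/5: [359/5, 1259/10, 179]
L4 α=1/7: [2824/35, 4562/35, 1286/7]
L5 α=1: [116, 8, 104]
L6 α=0: [116, 8, 104]
→ [116, 8, 104]

at x=1,y=1 over L1,L3,L4,L5,L6:
after L1 α=1/2: [44, 55/2, 23]
after L3 α=3/4: [50, 949/8, 107]
after L4 α=5/8: [135/2, 7167/64, 413/4]
after L5 α=1/4: [909/8, 31869/256, 2163/16]
after L6 α=1/3: [1577/12, 37885/384, 2747/24]
→ [131, 99, 114]


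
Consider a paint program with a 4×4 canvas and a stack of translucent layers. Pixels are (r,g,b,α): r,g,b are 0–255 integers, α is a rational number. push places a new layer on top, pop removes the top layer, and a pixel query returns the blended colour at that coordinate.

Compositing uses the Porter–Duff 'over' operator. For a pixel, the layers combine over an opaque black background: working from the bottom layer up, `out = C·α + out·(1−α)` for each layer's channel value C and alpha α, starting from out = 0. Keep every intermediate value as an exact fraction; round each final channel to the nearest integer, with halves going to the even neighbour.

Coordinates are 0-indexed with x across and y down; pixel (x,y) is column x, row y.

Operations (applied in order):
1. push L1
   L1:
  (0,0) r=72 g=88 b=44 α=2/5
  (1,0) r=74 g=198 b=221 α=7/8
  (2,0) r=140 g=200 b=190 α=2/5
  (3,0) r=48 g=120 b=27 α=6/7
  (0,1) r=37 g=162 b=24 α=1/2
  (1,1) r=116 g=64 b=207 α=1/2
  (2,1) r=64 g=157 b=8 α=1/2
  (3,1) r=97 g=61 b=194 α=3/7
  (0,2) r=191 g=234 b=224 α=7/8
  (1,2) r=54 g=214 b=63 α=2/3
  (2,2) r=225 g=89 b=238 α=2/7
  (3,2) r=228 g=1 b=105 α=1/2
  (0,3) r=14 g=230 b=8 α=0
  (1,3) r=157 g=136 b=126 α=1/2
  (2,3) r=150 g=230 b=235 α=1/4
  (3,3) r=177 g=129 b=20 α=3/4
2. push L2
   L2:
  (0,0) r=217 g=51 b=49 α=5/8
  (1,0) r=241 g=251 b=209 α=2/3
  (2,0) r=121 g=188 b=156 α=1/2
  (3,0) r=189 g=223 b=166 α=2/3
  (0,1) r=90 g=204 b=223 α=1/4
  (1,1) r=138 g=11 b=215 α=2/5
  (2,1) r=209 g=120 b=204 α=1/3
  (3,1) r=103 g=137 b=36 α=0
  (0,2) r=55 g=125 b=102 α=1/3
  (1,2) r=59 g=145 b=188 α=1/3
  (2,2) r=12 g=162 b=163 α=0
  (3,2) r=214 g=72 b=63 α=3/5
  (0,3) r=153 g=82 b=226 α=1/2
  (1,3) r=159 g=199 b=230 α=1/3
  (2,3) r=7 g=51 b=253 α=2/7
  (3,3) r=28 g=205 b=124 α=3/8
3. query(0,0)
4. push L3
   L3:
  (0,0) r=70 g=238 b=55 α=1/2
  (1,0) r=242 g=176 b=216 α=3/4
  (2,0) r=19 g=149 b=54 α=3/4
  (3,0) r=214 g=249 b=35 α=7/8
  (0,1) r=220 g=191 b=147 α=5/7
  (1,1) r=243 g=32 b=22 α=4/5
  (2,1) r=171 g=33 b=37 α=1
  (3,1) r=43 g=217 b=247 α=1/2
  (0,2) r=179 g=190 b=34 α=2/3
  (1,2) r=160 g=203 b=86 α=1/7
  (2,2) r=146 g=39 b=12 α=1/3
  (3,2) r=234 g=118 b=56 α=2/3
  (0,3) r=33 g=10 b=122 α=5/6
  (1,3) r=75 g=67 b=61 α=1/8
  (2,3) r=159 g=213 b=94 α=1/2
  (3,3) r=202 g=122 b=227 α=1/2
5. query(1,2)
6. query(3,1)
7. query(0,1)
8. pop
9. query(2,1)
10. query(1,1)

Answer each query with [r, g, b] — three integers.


(0,0) stack=L1,L2; from [0,0,0]:
after L1 α=2/5: [144/5, 176/5, 88/5]
after L2 α=5/8: [5857/40, 1803/40, 1489/40]
rounded: [146, 45, 37]

query (1,2) [L1,L2,L3] — begin 0,0,0
+L1 (α=2/3) → [36, 428/3, 42]
+L2 (α=1/3) → [131/3, 1291/9, 272/3]
+L3 (α=1/7) → [422/7, 3191/21, 90]
= [60, 152, 90]

(3,1) stack=L1,L2,L3; from [0,0,0]:
after L1 α=3/7: [291/7, 183/7, 582/7]
after L2 α=0: [291/7, 183/7, 582/7]
after L3 α=1/2: [296/7, 851/7, 2311/14]
= [42, 122, 165]

query (0,1) [L1,L2,L3] — begin 0,0,0
L1 α=1/2: [37/2, 81, 12]
L2 α=1/4: [291/8, 447/4, 259/4]
L3 α=5/7: [4691/28, 2357/14, 247/2]
rounded: [168, 168, 124]

at x=2,y=1 over L1,L2:
+L1 (α=1/2) → [32, 157/2, 4]
+L2 (α=1/3) → [91, 277/3, 212/3]
→ [91, 92, 71]

query (1,1) [L1,L2] — begin 0,0,0
L1 α=1/2: [58, 32, 207/2]
L2 α=2/5: [90, 118/5, 1481/10]
→ [90, 24, 148]


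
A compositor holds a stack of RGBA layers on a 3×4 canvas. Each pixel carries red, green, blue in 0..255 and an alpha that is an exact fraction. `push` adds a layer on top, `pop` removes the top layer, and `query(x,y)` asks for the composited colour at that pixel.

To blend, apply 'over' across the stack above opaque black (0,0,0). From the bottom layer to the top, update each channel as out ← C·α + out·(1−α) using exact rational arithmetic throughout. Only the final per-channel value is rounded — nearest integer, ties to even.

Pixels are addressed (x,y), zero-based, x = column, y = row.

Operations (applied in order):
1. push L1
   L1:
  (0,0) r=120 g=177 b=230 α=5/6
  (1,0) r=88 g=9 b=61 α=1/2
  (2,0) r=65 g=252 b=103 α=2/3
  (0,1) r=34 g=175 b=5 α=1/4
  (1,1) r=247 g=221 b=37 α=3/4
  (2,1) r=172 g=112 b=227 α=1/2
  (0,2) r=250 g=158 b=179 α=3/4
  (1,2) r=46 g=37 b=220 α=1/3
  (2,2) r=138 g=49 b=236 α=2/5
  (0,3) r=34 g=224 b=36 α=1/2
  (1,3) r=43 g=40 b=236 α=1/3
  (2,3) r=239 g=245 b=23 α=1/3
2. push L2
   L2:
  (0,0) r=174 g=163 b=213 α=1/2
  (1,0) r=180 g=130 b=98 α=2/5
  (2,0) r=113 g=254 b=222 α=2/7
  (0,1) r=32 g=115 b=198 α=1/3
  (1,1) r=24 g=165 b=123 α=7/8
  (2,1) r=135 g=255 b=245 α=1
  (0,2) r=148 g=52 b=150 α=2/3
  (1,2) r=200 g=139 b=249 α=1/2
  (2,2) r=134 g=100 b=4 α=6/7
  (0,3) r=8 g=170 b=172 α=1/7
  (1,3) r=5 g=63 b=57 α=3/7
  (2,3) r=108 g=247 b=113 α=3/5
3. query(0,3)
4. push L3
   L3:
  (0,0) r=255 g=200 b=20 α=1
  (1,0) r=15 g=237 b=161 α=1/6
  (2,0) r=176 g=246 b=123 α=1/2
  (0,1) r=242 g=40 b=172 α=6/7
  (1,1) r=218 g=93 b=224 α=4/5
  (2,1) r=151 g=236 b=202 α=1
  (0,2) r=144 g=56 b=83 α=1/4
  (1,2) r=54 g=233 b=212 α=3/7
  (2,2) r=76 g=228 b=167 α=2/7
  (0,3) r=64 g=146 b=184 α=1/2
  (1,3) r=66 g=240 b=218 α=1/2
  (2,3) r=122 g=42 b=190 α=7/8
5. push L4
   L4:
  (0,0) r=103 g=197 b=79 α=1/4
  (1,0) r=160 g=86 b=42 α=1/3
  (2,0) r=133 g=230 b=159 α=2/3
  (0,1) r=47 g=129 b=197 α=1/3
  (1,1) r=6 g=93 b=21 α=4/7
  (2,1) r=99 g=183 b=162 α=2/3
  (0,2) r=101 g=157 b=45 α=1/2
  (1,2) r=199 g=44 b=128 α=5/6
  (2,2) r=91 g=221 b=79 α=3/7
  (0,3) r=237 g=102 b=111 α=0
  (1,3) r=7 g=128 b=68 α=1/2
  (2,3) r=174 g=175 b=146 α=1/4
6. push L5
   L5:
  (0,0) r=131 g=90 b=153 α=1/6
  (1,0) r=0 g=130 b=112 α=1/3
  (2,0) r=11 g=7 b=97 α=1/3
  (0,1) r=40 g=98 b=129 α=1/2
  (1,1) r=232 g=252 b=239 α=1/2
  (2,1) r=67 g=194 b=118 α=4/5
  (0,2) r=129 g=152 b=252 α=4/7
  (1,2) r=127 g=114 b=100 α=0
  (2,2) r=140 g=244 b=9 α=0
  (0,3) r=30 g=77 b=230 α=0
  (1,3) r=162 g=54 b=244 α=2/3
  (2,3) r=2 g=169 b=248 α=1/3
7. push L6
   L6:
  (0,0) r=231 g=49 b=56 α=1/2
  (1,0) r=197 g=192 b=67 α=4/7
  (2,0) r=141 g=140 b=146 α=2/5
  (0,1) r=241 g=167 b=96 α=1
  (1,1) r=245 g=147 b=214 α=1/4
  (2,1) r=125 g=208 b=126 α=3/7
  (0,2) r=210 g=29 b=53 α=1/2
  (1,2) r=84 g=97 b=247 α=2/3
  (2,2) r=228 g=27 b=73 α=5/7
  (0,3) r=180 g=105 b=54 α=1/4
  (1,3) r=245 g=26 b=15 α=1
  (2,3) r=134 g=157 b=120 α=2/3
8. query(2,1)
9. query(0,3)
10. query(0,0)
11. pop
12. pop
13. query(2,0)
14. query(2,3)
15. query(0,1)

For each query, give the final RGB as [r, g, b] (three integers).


at x=0,y=3 over L1,L2:
after L1 α=1/2: [17, 112, 18]
after L2 α=1/7: [110/7, 842/7, 40]
→ [16, 120, 40]

query (2,1) [L1,L2,L3,L4,L5,L6] — begin 0,0,0
+L1 (α=1/2) → [86, 56, 227/2]
+L2 (α=1) → [135, 255, 245]
+L3 (α=1) → [151, 236, 202]
+L4 (α=2/3) → [349/3, 602/3, 526/3]
+L5 (α=4/5) → [1153/15, 586/3, 1942/15]
+L6 (α=3/7) → [10237/105, 4216/21, 13438/105]
→ [97, 201, 128]

(0,3) stack=L1,L2,L3,L4,L5,L6; from [0,0,0]:
after L1 α=1/2: [17, 112, 18]
after L2 α=1/7: [110/7, 842/7, 40]
after L3 α=1/2: [279/7, 932/7, 112]
after L4 α=0: [279/7, 932/7, 112]
after L5 α=0: [279/7, 932/7, 112]
after L6 α=1/4: [2097/28, 3531/28, 195/2]
= [75, 126, 98]

(0,0) stack=L1,L2,L3,L4,L5,L6; from [0,0,0]:
after L1 α=5/6: [100, 295/2, 575/3]
after L2 α=1/2: [137, 621/4, 607/3]
after L3 α=1: [255, 200, 20]
after L4 α=1/4: [217, 797/4, 139/4]
after L5 α=1/6: [608/3, 4345/24, 1307/24]
after L6 α=1/2: [1301/6, 5521/48, 2651/48]
→ [217, 115, 55]

query (2,0) [L1,L2,L3,L4] — begin 0,0,0
L1 α=2/3: [130/3, 168, 206/3]
L2 α=2/7: [1328/21, 1348/7, 2362/21]
L3 α=1/2: [2512/21, 1535/7, 4945/42]
L4 α=2/3: [8098/63, 1585/7, 18301/126]
→ [129, 226, 145]

query (2,3) [L1,L2,L3,L4] — begin 0,0,0
+L1 (α=1/3) → [239/3, 245/3, 23/3]
+L2 (α=3/5) → [290/3, 2713/15, 1063/15]
+L3 (α=7/8) → [713/6, 7123/120, 21013/120]
+L4 (α=1/4) → [1061/8, 14123/160, 26853/160]
= [133, 88, 168]

query (0,1) [L1,L2,L3,L4] — begin 0,0,0
L1 α=1/4: [17/2, 175/4, 5/4]
L2 α=1/3: [49/3, 135/2, 401/6]
L3 α=6/7: [4405/21, 615/14, 6593/42]
L4 α=1/3: [9797/63, 506/7, 10730/63]
= [156, 72, 170]


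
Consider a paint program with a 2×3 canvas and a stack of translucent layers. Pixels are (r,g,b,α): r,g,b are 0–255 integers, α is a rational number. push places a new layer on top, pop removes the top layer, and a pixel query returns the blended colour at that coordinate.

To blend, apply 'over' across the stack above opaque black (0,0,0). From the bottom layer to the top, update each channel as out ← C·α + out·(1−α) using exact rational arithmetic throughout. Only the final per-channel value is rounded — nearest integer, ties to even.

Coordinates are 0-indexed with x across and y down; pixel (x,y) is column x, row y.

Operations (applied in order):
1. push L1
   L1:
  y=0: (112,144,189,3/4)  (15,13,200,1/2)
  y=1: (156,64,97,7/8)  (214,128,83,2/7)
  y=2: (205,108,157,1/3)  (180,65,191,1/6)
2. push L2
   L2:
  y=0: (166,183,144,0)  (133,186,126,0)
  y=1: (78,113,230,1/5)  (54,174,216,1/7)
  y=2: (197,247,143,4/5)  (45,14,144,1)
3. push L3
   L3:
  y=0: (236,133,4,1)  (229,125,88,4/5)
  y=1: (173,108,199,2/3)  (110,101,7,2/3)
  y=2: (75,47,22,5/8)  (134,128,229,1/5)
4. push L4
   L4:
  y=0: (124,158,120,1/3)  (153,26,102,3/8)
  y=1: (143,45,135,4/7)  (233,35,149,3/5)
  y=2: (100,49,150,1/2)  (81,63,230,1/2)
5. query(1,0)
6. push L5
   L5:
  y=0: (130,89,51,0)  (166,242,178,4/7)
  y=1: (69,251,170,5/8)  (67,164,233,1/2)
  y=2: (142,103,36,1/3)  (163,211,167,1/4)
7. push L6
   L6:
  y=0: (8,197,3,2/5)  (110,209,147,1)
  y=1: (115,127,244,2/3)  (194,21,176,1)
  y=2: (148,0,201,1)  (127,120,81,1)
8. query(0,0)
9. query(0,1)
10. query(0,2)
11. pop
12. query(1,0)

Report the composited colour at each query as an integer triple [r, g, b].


(1,0) stack=L1,L2,L3,L4; from [0,0,0]:
after L1 α=1/2: [15/2, 13/2, 100]
after L2 α=0: [15/2, 13/2, 100]
after L3 α=4/5: [1847/10, 1013/10, 452/5]
after L4 α=3/8: [2765/16, 1169/16, 379/4]
= [173, 73, 95]

(0,0) stack=L1,L2,L3,L4,L5,L6; from [0,0,0]:
after L1 α=3/4: [84, 108, 567/4]
after L2 α=0: [84, 108, 567/4]
after L3 α=1: [236, 133, 4]
after L4 α=1/3: [596/3, 424/3, 128/3]
after L5 α=0: [596/3, 424/3, 128/3]
after L6 α=2/5: [612/5, 818/5, 134/5]
rounded: [122, 164, 27]

at x=0,y=1 over L1,L2,L3,L4,L5,L6:
after L1 α=7/8: [273/2, 56, 679/8]
after L2 α=1/5: [624/5, 337/5, 1139/10]
after L3 α=2/3: [2354/15, 1417/15, 5119/30]
after L4 α=4/7: [5214/35, 331/5, 10519/70]
after L5 α=5/8: [27717/280, 1817/10, 91057/560]
after L6 α=2/3: [92117/840, 4357/30, 364337/1680]
→ [110, 145, 217]

(0,2) stack=L1,L2,L3,L4,L5,L6; from [0,0,0]:
L1 α=1/3: [205/3, 36, 157/3]
L2 α=4/5: [2569/15, 1024/5, 1873/15]
L3 α=5/8: [1111/10, 4247/40, 2423/40]
L4 α=1/2: [2111/20, 6207/80, 8423/80]
L5 α=1/3: [1177/10, 10327/120, 9863/120]
L6 α=1: [148, 0, 201]
rounded: [148, 0, 201]

query (1,0) [L1,L2,L3,L4,L5] — begin 0,0,0
after L1 α=1/2: [15/2, 13/2, 100]
after L2 α=0: [15/2, 13/2, 100]
after L3 α=4/5: [1847/10, 1013/10, 452/5]
after L4 α=3/8: [2765/16, 1169/16, 379/4]
after L5 α=4/7: [18919/112, 18995/112, 3985/28]
→ [169, 170, 142]


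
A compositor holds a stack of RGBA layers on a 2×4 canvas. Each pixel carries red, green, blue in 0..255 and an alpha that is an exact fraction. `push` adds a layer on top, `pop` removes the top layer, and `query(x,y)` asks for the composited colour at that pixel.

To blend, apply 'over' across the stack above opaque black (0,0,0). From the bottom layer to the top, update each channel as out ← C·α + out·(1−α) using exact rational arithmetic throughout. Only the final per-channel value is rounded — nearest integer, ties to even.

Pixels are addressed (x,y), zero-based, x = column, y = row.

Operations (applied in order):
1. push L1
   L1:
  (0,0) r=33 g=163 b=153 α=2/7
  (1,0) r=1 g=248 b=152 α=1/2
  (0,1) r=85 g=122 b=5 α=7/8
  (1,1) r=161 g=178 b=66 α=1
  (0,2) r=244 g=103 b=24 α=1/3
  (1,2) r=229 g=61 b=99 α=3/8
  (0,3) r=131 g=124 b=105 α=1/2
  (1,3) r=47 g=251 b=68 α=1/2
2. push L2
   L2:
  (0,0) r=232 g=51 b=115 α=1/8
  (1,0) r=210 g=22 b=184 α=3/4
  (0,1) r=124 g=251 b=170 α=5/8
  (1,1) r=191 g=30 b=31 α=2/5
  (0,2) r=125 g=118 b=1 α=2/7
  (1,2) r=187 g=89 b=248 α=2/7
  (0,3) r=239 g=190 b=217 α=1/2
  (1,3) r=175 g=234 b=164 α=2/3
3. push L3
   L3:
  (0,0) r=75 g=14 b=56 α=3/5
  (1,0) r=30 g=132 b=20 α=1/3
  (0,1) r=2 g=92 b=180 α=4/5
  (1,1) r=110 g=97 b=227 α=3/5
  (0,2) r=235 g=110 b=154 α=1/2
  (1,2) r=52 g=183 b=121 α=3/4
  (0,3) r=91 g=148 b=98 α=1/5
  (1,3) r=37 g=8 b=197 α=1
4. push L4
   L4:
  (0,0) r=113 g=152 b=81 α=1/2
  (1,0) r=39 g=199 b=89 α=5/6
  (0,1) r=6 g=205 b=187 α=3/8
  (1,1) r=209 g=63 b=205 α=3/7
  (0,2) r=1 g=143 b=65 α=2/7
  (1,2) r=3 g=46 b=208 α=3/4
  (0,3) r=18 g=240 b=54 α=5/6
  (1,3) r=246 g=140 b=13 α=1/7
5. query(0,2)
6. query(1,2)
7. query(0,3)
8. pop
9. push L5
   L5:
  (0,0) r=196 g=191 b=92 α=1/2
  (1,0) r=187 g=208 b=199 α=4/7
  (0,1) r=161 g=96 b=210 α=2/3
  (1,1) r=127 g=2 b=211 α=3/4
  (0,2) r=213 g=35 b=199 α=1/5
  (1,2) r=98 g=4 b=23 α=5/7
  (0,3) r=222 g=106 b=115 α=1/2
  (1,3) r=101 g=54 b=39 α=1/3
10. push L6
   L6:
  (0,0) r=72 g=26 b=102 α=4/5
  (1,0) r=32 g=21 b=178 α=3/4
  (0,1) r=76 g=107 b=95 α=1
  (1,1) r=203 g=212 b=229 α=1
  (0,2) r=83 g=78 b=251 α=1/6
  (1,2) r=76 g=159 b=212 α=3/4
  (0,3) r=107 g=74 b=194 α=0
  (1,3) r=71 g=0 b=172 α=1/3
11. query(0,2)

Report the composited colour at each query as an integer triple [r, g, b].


query (0,2) [L1,L2,L3,L4] — begin 0,0,0
+L1 (α=1/3) → [244/3, 103/3, 8]
+L2 (α=2/7) → [1970/21, 1223/21, 6]
+L3 (α=1/2) → [6905/42, 3533/42, 80]
+L4 (α=2/7) → [34609/294, 29677/294, 530/7]
= [118, 101, 76]

query (1,2) [L1,L2,L3,L4] — begin 0,0,0
L1 α=3/8: [687/8, 183/8, 297/8]
L2 α=2/7: [6427/56, 2339/56, 779/8]
L3 α=3/4: [15163/224, 33083/224, 3683/32]
L4 α=3/4: [17179/896, 63995/896, 23651/128]
rounded: [19, 71, 185]

(0,3) stack=L1,L2,L3,L4; from [0,0,0]:
after L1 α=1/2: [131/2, 62, 105/2]
after L2 α=1/2: [609/4, 126, 539/4]
after L3 α=1/5: [140, 652/5, 637/5]
after L4 α=5/6: [115/3, 3326/15, 1987/30]
rounded: [38, 222, 66]

query (0,2) [L1,L2,L3,L5,L6] — begin 0,0,0
+L1 (α=1/3) → [244/3, 103/3, 8]
+L2 (α=2/7) → [1970/21, 1223/21, 6]
+L3 (α=1/2) → [6905/42, 3533/42, 80]
+L5 (α=1/5) → [18283/105, 7801/105, 519/5]
+L6 (α=1/6) → [10013/63, 9439/126, 385/3]
→ [159, 75, 128]


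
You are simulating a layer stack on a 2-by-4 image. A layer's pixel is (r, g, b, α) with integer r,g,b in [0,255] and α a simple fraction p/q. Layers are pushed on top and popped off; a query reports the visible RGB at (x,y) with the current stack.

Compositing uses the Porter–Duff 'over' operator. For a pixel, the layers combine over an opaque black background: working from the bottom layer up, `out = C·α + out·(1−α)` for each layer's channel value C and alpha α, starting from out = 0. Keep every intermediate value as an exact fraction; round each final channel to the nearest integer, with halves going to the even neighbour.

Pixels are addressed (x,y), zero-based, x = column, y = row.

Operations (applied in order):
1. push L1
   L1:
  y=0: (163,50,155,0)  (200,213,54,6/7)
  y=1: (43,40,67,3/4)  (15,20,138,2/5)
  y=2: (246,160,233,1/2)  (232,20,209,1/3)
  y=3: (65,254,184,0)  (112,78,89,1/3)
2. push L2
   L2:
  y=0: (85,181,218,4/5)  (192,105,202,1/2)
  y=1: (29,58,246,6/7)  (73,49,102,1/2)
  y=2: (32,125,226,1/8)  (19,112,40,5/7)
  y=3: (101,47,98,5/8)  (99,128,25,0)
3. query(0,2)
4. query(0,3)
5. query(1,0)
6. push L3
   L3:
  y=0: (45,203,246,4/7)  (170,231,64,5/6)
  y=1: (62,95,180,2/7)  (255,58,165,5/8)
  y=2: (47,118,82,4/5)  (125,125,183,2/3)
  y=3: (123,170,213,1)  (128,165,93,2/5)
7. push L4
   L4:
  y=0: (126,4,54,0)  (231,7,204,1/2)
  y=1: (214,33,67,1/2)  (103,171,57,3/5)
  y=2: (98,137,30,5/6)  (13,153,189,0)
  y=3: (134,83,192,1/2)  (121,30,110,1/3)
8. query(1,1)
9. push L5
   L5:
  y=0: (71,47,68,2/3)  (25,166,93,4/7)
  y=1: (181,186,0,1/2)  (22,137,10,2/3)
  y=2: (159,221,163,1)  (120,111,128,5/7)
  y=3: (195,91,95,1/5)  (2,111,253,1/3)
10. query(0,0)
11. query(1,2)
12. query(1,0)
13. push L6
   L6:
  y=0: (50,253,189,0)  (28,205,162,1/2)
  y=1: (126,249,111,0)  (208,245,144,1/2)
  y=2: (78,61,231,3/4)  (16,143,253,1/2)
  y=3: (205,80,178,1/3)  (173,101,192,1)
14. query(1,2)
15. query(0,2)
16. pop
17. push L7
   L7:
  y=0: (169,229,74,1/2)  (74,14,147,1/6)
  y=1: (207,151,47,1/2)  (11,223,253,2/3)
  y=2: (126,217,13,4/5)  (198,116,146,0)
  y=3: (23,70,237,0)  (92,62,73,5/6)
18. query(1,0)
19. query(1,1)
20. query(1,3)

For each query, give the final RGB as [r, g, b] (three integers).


(0,2) stack=L1,L2; from [0,0,0]:
L1 α=1/2: [123, 80, 233/2]
L2 α=1/8: [893/8, 685/8, 2083/16]
= [112, 86, 130]

(0,3) stack=L1,L2; from [0,0,0]:
after L1 α=0: [0, 0, 0]
after L2 α=5/8: [505/8, 235/8, 245/4]
= [63, 29, 61]

query (1,0) [L1,L2] — begin 0,0,0
+L1 (α=6/7) → [1200/7, 1278/7, 324/7]
+L2 (α=1/2) → [1272/7, 2013/14, 869/7]
= [182, 144, 124]

at x=1,y=1 over L1,L2,L3,L4:
after L1 α=2/5: [6, 8, 276/5]
after L2 α=1/2: [79/2, 57/2, 393/5]
after L3 α=5/8: [2787/16, 751/16, 663/5]
after L4 α=3/5: [5259/40, 971/8, 2181/25]
→ [131, 121, 87]

(0,0) stack=L1,L2,L3,L4,L5; from [0,0,0]:
+L1 (α=0) → [0, 0, 0]
+L2 (α=4/5) → [68, 724/5, 872/5]
+L3 (α=4/7) → [384/7, 6232/35, 7536/35]
+L4 (α=0) → [384/7, 6232/35, 7536/35]
+L5 (α=2/3) → [1378/21, 3174/35, 12296/105]
→ [66, 91, 117]

(1,2) stack=L1,L2,L3,L4,L5; from [0,0,0]:
after L1 α=1/3: [232/3, 20/3, 209/3]
after L2 α=5/7: [107/3, 1720/21, 1018/21]
after L3 α=2/3: [857/9, 6970/63, 8704/63]
after L4 α=0: [857/9, 6970/63, 8704/63]
after L5 α=5/7: [7114/63, 48905/441, 57728/441]
rounded: [113, 111, 131]

at x=1,y=0 over L1,L2,L3,L4,L5:
after L1 α=6/7: [1200/7, 1278/7, 324/7]
after L2 α=1/2: [1272/7, 2013/14, 869/7]
after L3 α=5/6: [3611/21, 6061/28, 3109/42]
after L4 α=1/2: [4231/21, 6257/56, 11677/84]
after L5 α=4/7: [4931/49, 55955/392, 22093/196]
rounded: [101, 143, 113]

at x=1,y=2 over L1,L2,L3,L4,L5,L6:
after L1 α=1/3: [232/3, 20/3, 209/3]
after L2 α=5/7: [107/3, 1720/21, 1018/21]
after L3 α=2/3: [857/9, 6970/63, 8704/63]
after L4 α=0: [857/9, 6970/63, 8704/63]
after L5 α=5/7: [7114/63, 48905/441, 57728/441]
after L6 α=1/2: [4061/63, 55984/441, 169301/882]
→ [64, 127, 192]

query (0,2) [L1,L2,L3,L4,L5,L6] — begin 0,0,0
L1 α=1/2: [123, 80, 233/2]
L2 α=1/8: [893/8, 685/8, 2083/16]
L3 α=4/5: [2397/40, 4461/40, 7331/80]
L4 α=5/6: [21997/240, 31861/240, 19331/480]
L5 α=1: [159, 221, 163]
L6 α=3/4: [393/4, 101, 214]
→ [98, 101, 214]

(1,0) stack=L1,L2,L3,L4,L5,L7; from [0,0,0]:
after L1 α=6/7: [1200/7, 1278/7, 324/7]
after L2 α=1/2: [1272/7, 2013/14, 869/7]
after L3 α=5/6: [3611/21, 6061/28, 3109/42]
after L4 α=1/2: [4231/21, 6257/56, 11677/84]
after L5 α=4/7: [4931/49, 55955/392, 22093/196]
after L7 α=1/6: [9427/98, 285263/2352, 139277/1176]
rounded: [96, 121, 118]

at x=1,y=1 over L1,L2,L3,L4,L5,L7:
+L1 (α=2/5) → [6, 8, 276/5]
+L2 (α=1/2) → [79/2, 57/2, 393/5]
+L3 (α=5/8) → [2787/16, 751/16, 663/5]
+L4 (α=3/5) → [5259/40, 971/8, 2181/25]
+L5 (α=2/3) → [7019/120, 3163/24, 2681/75]
+L7 (α=2/3) → [9659/360, 13867/72, 40631/225]
rounded: [27, 193, 181]

query (1,3) [L1,L2,L3,L4,L5,L7] — begin 0,0,0
+L1 (α=1/3) → [112/3, 26, 89/3]
+L2 (α=0) → [112/3, 26, 89/3]
+L3 (α=2/5) → [368/5, 408/5, 55]
+L4 (α=1/3) → [447/5, 322/5, 220/3]
+L5 (α=1/3) → [904/15, 1199/15, 1199/9]
+L7 (α=5/6) → [3902/45, 5849/90, 2242/27]
→ [87, 65, 83]


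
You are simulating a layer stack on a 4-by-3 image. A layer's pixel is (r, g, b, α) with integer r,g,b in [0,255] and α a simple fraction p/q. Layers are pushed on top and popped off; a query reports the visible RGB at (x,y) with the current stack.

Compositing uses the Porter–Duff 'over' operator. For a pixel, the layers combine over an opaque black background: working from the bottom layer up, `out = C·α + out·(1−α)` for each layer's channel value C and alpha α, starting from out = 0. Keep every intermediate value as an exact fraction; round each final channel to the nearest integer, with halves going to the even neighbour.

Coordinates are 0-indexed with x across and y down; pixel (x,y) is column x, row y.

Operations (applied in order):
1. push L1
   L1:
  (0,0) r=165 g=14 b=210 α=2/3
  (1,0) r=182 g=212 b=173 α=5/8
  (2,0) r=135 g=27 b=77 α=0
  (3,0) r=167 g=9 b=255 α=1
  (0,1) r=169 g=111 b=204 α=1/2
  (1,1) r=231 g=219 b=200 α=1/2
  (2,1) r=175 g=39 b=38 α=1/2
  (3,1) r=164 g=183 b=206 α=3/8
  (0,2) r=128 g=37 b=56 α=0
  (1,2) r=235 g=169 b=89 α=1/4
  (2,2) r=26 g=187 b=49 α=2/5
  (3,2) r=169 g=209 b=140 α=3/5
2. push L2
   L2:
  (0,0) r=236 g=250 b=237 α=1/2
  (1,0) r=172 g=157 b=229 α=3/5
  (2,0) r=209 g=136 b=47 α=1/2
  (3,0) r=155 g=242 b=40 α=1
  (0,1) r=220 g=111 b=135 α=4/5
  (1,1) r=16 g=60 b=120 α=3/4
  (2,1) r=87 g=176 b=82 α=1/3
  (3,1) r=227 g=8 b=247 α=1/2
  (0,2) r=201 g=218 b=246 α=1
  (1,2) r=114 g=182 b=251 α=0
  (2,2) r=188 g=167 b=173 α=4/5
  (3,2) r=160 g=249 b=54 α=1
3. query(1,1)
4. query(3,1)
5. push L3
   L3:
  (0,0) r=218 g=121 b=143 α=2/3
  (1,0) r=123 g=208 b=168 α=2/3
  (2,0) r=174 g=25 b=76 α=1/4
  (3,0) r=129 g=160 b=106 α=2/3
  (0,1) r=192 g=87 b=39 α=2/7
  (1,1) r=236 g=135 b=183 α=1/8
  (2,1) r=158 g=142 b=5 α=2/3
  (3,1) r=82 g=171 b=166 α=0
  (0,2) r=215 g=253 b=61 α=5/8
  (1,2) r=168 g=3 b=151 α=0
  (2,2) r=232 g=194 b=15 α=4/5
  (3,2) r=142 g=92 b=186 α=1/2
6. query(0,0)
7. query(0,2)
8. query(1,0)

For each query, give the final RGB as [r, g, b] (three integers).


(1,1) stack=L1,L2; from [0,0,0]:
L1 α=1/2: [231/2, 219/2, 100]
L2 α=3/4: [327/8, 579/8, 115]
→ [41, 72, 115]

at x=3,y=1 over L1,L2:
L1 α=3/8: [123/2, 549/8, 309/4]
L2 α=1/2: [577/4, 613/16, 1297/8]
rounded: [144, 38, 162]

(0,0) stack=L1,L2,L3; from [0,0,0]:
+L1 (α=2/3) → [110, 28/3, 140]
+L2 (α=1/2) → [173, 389/3, 377/2]
+L3 (α=2/3) → [203, 1115/9, 949/6]
= [203, 124, 158]

query (0,2) [L1,L2,L3] — begin 0,0,0
+L1 (α=0) → [0, 0, 0]
+L2 (α=1) → [201, 218, 246]
+L3 (α=5/8) → [839/4, 1919/8, 1043/8]
= [210, 240, 130]

at x=1,y=0 over L1,L2,L3:
+L1 (α=5/8) → [455/4, 265/2, 865/8]
+L2 (α=3/5) → [1487/10, 736/5, 3613/20]
+L3 (α=2/3) → [3947/30, 2816/15, 10333/60]
→ [132, 188, 172]


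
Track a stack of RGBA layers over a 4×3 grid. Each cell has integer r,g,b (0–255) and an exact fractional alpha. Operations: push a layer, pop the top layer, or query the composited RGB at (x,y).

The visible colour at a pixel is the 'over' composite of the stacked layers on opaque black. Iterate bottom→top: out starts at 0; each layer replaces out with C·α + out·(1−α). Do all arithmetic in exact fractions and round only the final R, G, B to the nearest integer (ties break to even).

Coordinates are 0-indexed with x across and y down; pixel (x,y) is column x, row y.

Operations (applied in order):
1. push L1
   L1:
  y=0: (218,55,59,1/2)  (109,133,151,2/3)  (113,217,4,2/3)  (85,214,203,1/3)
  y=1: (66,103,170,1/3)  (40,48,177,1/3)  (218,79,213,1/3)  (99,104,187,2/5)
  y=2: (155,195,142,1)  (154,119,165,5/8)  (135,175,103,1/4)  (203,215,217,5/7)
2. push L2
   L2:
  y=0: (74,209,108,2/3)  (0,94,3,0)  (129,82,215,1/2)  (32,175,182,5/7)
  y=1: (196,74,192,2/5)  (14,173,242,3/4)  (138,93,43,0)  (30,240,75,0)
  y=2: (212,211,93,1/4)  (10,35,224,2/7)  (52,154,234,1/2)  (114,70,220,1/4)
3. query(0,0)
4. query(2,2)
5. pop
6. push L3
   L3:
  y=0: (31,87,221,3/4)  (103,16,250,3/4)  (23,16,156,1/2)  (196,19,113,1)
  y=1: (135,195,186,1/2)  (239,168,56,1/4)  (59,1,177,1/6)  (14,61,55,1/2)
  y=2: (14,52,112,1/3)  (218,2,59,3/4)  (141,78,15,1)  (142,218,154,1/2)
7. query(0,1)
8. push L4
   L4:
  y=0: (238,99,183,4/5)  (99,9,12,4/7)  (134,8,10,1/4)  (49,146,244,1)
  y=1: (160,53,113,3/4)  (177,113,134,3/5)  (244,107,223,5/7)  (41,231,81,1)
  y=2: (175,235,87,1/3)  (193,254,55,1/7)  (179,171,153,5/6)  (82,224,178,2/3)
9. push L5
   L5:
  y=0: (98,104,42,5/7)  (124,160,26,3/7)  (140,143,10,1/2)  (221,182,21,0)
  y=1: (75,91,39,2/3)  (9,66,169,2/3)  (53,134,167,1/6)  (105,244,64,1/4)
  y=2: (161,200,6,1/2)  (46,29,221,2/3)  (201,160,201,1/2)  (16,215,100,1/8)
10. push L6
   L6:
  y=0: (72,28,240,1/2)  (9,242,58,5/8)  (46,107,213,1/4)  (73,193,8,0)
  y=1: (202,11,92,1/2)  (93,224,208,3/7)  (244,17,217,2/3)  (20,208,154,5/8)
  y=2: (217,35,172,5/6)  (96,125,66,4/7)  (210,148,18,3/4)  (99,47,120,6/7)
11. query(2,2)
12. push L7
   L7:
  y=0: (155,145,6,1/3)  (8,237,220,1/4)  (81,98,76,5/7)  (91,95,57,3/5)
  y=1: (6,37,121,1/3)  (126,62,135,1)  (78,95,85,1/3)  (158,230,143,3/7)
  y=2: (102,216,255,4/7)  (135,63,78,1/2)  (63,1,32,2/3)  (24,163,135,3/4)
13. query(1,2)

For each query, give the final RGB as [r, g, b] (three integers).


query (0,0) [L1,L2] — begin 0,0,0
after L1 α=1/2: [109, 55/2, 59/2]
after L2 α=2/3: [257/3, 297/2, 491/6]
→ [86, 148, 82]

at x=2,y=2 over L1,L2:
after L1 α=1/4: [135/4, 175/4, 103/4]
after L2 α=1/2: [343/8, 791/8, 1039/8]
→ [43, 99, 130]

at x=0,y=1 over L1,L3:
+L1 (α=1/3) → [22, 103/3, 170/3]
+L3 (α=1/2) → [157/2, 344/3, 364/3]
→ [78, 115, 121]

(2,2) stack=L1,L3,L4,L5,L6; from [0,0,0]:
+L1 (α=1/4) → [135/4, 175/4, 103/4]
+L3 (α=1) → [141, 78, 15]
+L4 (α=5/6) → [518/3, 311/2, 130]
+L5 (α=1/2) → [1121/6, 631/4, 331/2]
+L6 (α=3/4) → [4901/24, 2407/16, 439/8]
→ [204, 150, 55]

(1,2) stack=L1,L3,L4,L5,L6,L7; from [0,0,0]:
+L1 (α=5/8) → [385/4, 595/8, 825/8]
+L3 (α=3/4) → [3001/16, 643/32, 2241/32]
+L4 (α=1/7) → [10547/56, 5993/112, 7603/112]
+L5 (α=2/3) → [5233/56, 4163/112, 57107/336]
+L6 (α=4/7) → [37203/392, 68489/784, 86675/784]
+L7 (α=1/2) → [90123/784, 117881/1568, 147827/1568]
rounded: [115, 75, 94]


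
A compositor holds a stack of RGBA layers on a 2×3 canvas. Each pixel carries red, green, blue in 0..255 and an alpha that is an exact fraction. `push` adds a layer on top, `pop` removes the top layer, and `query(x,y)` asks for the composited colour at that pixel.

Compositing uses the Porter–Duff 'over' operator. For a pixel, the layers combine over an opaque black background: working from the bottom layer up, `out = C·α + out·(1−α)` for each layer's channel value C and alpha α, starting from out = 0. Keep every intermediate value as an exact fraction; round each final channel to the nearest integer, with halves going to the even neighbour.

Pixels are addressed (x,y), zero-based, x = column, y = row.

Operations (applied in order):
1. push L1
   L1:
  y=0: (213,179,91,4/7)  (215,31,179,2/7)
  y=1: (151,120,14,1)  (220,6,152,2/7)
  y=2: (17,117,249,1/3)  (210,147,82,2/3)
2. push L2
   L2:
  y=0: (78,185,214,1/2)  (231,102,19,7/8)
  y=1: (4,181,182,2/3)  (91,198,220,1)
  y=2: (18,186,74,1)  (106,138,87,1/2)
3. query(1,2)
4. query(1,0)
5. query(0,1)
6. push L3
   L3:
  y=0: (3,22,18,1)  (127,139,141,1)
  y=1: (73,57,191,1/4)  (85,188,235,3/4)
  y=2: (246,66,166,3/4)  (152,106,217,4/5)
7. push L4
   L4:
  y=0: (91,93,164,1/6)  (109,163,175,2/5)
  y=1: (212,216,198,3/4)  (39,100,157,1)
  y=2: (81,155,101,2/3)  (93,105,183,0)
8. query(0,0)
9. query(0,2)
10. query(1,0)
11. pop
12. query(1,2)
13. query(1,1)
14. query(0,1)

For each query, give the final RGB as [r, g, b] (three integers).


query (1,2) [L1,L2] — begin 0,0,0
after L1 α=2/3: [140, 98, 164/3]
after L2 α=1/2: [123, 118, 425/6]
→ [123, 118, 71]

query (1,0) [L1,L2] — begin 0,0,0
+L1 (α=2/7) → [430/7, 62/7, 358/7]
+L2 (α=7/8) → [11749/56, 1265/14, 1289/56]
→ [210, 90, 23]

at x=0,y=1 over L1,L2:
+L1 (α=1) → [151, 120, 14]
+L2 (α=2/3) → [53, 482/3, 126]
→ [53, 161, 126]

at x=0,y=0 over L1,L2,L3,L4:
+L1 (α=4/7) → [852/7, 716/7, 52]
+L2 (α=1/2) → [699/7, 2011/14, 133]
+L3 (α=1) → [3, 22, 18]
+L4 (α=1/6) → [53/3, 203/6, 127/3]
→ [18, 34, 42]

query (0,2) [L1,L2,L3,L4] — begin 0,0,0
+L1 (α=1/3) → [17/3, 39, 83]
+L2 (α=1) → [18, 186, 74]
+L3 (α=3/4) → [189, 96, 143]
+L4 (α=2/3) → [117, 406/3, 115]
= [117, 135, 115]

query (1,0) [L1,L2,L3,L4] — begin 0,0,0
L1 α=2/7: [430/7, 62/7, 358/7]
L2 α=7/8: [11749/56, 1265/14, 1289/56]
L3 α=1: [127, 139, 141]
L4 α=2/5: [599/5, 743/5, 773/5]
rounded: [120, 149, 155]

query (1,2) [L1,L2,L3] — begin 0,0,0
+L1 (α=2/3) → [140, 98, 164/3]
+L2 (α=1/2) → [123, 118, 425/6]
+L3 (α=4/5) → [731/5, 542/5, 5633/30]
→ [146, 108, 188]

(1,1) stack=L1,L2,L3; from [0,0,0]:
+L1 (α=2/7) → [440/7, 12/7, 304/7]
+L2 (α=1) → [91, 198, 220]
+L3 (α=3/4) → [173/2, 381/2, 925/4]
= [86, 190, 231]

query (0,1) [L1,L2,L3] — begin 0,0,0
+L1 (α=1) → [151, 120, 14]
+L2 (α=2/3) → [53, 482/3, 126]
+L3 (α=1/4) → [58, 539/4, 569/4]
= [58, 135, 142]


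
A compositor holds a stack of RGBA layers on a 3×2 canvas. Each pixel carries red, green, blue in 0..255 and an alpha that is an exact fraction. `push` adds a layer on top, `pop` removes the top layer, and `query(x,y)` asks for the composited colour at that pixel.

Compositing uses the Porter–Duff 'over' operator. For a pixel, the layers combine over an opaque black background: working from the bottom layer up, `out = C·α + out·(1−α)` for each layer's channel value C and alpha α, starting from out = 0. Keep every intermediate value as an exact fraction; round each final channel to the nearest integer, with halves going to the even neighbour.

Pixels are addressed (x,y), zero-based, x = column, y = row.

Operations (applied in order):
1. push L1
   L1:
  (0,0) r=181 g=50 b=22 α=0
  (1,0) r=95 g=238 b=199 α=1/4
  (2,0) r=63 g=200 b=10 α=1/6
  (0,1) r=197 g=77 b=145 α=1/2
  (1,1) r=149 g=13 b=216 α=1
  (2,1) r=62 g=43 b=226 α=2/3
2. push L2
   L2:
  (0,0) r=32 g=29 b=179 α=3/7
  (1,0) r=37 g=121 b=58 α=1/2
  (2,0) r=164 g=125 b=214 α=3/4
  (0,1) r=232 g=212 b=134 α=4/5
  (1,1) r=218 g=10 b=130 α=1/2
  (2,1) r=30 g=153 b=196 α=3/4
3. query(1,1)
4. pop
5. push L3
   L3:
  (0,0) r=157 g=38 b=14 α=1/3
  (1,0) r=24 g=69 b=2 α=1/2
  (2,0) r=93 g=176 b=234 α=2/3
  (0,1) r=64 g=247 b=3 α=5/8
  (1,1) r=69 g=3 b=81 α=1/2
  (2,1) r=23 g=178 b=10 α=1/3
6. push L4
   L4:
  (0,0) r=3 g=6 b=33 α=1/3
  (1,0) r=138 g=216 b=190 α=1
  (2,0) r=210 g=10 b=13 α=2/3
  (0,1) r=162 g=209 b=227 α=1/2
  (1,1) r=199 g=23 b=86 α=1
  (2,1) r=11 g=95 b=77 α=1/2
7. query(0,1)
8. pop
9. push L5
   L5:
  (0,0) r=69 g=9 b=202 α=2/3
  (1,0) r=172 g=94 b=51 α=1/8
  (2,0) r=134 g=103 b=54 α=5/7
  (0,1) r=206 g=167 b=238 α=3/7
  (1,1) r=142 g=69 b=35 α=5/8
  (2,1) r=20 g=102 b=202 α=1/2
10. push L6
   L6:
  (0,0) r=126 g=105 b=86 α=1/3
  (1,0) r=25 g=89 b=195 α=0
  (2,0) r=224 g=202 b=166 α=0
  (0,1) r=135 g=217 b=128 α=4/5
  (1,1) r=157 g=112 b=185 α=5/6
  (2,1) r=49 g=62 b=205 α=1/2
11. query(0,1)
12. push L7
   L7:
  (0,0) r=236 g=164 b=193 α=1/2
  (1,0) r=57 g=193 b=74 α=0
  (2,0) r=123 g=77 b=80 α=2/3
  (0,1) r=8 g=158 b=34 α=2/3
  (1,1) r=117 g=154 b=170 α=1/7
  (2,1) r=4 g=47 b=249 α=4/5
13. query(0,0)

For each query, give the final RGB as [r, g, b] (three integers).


at x=1,y=1 over L1,L2:
L1 α=1: [149, 13, 216]
L2 α=1/2: [367/2, 23/2, 173]
rounded: [184, 12, 173]

at x=0,y=1 over L1,L3,L4:
+L1 (α=1/2) → [197/2, 77/2, 145/2]
+L3 (α=5/8) → [1231/16, 2701/16, 465/16]
+L4 (α=1/2) → [3823/32, 6045/32, 4097/32]
→ [119, 189, 128]

query (0,1) [L1,L3,L5,L6] — begin 0,0,0
after L1 α=1/2: [197/2, 77/2, 145/2]
after L3 α=5/8: [1231/16, 2701/16, 465/16]
after L5 α=3/7: [529/4, 4705/28, 3321/28]
after L6 α=4/5: [2689/20, 29009/140, 17657/140]
rounded: [134, 207, 126]

at x=0,y=0 over L1,L3,L5,L6,L7:
L1 α=0: [0, 0, 0]
L3 α=1/3: [157/3, 38/3, 14/3]
L5 α=2/3: [571/9, 92/9, 1226/9]
L6 α=1/3: [2276/27, 1129/27, 3226/27]
L7 α=1/2: [4324/27, 5557/54, 8437/54]
= [160, 103, 156]


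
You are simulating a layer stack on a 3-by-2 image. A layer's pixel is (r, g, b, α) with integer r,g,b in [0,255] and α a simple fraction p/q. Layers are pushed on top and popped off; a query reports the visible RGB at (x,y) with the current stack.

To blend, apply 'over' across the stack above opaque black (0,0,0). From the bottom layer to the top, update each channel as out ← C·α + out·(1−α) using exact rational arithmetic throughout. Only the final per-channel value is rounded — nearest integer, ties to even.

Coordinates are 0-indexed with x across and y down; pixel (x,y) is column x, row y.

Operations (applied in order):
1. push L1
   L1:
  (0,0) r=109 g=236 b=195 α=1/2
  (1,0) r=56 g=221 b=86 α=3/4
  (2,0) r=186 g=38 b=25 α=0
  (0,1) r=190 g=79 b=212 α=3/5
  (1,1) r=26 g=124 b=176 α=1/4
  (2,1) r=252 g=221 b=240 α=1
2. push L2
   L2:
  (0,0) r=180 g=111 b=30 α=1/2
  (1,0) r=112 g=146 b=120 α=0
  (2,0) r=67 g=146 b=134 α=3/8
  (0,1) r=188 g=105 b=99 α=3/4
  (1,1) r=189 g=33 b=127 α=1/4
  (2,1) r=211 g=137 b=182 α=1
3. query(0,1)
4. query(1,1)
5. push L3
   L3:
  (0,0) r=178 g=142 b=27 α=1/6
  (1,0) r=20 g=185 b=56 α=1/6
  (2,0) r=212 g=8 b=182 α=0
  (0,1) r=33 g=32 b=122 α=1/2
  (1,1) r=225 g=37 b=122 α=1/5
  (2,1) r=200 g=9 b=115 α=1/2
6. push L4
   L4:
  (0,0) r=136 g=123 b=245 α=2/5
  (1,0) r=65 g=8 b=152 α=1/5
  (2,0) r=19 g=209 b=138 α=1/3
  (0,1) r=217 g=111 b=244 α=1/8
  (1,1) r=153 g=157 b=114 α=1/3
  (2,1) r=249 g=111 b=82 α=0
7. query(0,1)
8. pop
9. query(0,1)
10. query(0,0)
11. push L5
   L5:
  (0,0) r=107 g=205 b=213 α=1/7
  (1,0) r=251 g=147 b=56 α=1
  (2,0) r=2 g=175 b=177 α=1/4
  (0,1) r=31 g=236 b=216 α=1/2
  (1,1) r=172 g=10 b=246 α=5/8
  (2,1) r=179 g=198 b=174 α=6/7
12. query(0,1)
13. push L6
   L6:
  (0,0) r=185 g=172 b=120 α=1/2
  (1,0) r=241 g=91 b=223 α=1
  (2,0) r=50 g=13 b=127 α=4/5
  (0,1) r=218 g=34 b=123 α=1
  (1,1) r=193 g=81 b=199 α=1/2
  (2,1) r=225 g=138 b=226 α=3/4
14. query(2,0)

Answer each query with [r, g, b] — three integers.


at x=0,y=1 over L1,L2:
L1 α=3/5: [114, 237/5, 636/5]
L2 α=3/4: [339/2, 453/5, 2121/20]
rounded: [170, 91, 106]

(1,1) stack=L1,L2; from [0,0,0]:
+L1 (α=1/4) → [13/2, 31, 44]
+L2 (α=1/4) → [417/8, 63/2, 259/4]
rounded: [52, 32, 65]

query (0,1) [L1,L2,L3,L4] — begin 0,0,0
L1 α=3/5: [114, 237/5, 636/5]
L2 α=3/4: [339/2, 453/5, 2121/20]
L3 α=1/2: [405/4, 613/10, 4561/40]
L4 α=1/8: [3703/32, 5401/80, 41687/320]
= [116, 68, 130]

query (0,1) [L1,L2,L3] — begin 0,0,0
+L1 (α=3/5) → [114, 237/5, 636/5]
+L2 (α=3/4) → [339/2, 453/5, 2121/20]
+L3 (α=1/2) → [405/4, 613/10, 4561/40]
→ [101, 61, 114]

query (0,0) [L1,L2,L3] — begin 0,0,0
+L1 (α=1/2) → [109/2, 118, 195/2]
+L2 (α=1/2) → [469/4, 229/2, 255/4]
+L3 (α=1/6) → [1019/8, 1429/12, 461/8]
= [127, 119, 58]

(0,1) stack=L1,L2,L3,L5; from [0,0,0]:
+L1 (α=3/5) → [114, 237/5, 636/5]
+L2 (α=3/4) → [339/2, 453/5, 2121/20]
+L3 (α=1/2) → [405/4, 613/10, 4561/40]
+L5 (α=1/2) → [529/8, 2973/20, 13201/80]
= [66, 149, 165]

query (2,0) [L1,L2,L3,L5,L6] — begin 0,0,0
L1 α=0: [0, 0, 0]
L2 α=3/8: [201/8, 219/4, 201/4]
L3 α=0: [201/8, 219/4, 201/4]
L5 α=1/4: [619/32, 1357/16, 1311/16]
L6 α=4/5: [7019/160, 2189/80, 9439/80]
= [44, 27, 118]
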